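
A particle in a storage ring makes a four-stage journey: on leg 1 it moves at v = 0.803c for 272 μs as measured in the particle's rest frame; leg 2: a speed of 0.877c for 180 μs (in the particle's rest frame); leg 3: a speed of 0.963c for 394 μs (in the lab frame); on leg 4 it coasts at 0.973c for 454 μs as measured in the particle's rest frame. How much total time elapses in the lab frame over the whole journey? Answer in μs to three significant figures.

Leg 1: γ = 1/√(1 − 0.803²) = 1/√0.3552 = 1.678; Δt_1 = 1.678 × 272 = 456.4 μs.
Leg 2: γ = 1/√(1 − 0.877²) = 1/√0.2309 = 2.081; Δt_2 = 2.081 × 180 = 374.6 μs.
Leg 3: 394 μs is already measured in the lab frame.
Leg 4: γ = 1/√(1 − 0.973²) = 1/√0.05327 = 4.333; Δt_4 = 4.333 × 454 = 1967 μs.
Total: 456.4 + 374.6 + 394.0 + 1967 μs.

Δt = 3190 μs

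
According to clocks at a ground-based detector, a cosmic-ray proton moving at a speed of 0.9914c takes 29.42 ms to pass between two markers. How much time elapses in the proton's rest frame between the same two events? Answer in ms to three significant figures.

γ = 1/√(1 − 0.9914²) = 1/√0.01713 = 7.641
The interval measured at a ground-based detector is the dilated one; the clock in the proton's rest frame measures the proper time τ = Δt/γ = 29.42/7.641 ms.

τ = 3.85 ms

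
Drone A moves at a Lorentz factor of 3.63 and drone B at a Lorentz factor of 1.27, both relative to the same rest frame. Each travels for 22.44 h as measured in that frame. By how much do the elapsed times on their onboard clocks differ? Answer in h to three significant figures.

|τ_A − τ_B| = 11.5 h

A: γ = 3.63; τ_A = 22.44/3.630 = 6.182 h.
B: γ = 1.27; τ_B = 22.44/1.270 = 17.67 h.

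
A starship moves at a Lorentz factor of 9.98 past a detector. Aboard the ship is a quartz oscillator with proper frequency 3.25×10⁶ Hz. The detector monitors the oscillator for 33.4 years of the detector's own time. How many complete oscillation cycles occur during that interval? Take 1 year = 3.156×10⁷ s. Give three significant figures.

γ = 9.98
During 33.4 years of lab time, the oscillator's proper time advances by τ = Δt/γ = 33.4/9.980 = 3.347 years = 1.056×10⁸ s.
N = f × τ = 3.25×10⁶ × 1.056×10⁸ = 3.433×10¹⁴.

N = 3.43×10¹⁴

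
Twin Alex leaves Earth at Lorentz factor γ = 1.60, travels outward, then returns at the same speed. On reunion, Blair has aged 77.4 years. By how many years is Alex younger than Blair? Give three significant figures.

γ = 1.60
Alex's elapsed proper time: τ = 77.4/1.600 = 48.38 years.
Age gap = Δt − τ = 77.4 − 48.38 years.

Δt − τ = 29.0 years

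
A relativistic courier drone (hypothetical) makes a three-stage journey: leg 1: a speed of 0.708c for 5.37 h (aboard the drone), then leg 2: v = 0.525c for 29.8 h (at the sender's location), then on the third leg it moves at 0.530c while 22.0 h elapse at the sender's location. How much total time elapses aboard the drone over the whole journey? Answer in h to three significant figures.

τ = 49.4 h

Leg 1: 5.37 h is already measured aboard the drone.
Leg 2: γ = 1/√(1 − 0.525²) = 1/√0.7244 = 1.175; τ_2 = 29.8/1.175 = 25.36 h.
Leg 3: γ = 1/√(1 − 0.530²) = 1/√0.7191 = 1.179; τ_3 = 22.0/1.179 = 18.66 h.
Total: 5.370 + 25.36 + 18.66 h.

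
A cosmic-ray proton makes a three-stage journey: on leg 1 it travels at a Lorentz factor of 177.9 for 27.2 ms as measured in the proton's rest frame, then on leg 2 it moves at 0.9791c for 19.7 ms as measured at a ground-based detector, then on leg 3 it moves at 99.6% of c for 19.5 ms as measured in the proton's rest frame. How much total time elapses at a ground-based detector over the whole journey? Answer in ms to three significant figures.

Leg 1: γ = 177.9; Δt_1 = 177.9 × 27.2 = 4839 ms.
Leg 2: 19.7 ms is already measured at a ground-based detector.
Leg 3: β = 0.996; γ = 1/√(1 − 0.996²) = 1/√0.007984 = 11.19; Δt_3 = 11.19 × 19.5 = 218.2 ms.
Total: 4839 + 19.70 + 218.2 ms.

Δt = 5080 ms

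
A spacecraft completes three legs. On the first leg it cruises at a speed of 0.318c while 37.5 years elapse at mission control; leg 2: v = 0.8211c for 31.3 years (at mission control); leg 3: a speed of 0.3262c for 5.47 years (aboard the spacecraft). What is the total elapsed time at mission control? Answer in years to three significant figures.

Leg 1: 37.5 years is already measured at mission control.
Leg 2: 31.3 years is already measured at mission control.
Leg 3: γ = 1/√(1 − 0.3262²) = 1/√0.8936 = 1.058; Δt_3 = 1.058 × 5.47 = 5.787 years.
Total: 37.50 + 31.30 + 5.787 years.

Δt = 74.6 years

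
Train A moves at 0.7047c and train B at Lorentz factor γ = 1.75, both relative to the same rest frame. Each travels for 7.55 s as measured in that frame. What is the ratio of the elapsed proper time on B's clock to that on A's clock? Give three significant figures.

A: γ = 1/√(1 − 0.7047²) = 1/√0.5034 = 1.409. B: γ = 1.75.
τ_A/τ_B = γ_B/γ_A = 1.750/1.409 = 1.242, so τ_B/τ_A = 0.8054.

τ_B/τ_A = 0.805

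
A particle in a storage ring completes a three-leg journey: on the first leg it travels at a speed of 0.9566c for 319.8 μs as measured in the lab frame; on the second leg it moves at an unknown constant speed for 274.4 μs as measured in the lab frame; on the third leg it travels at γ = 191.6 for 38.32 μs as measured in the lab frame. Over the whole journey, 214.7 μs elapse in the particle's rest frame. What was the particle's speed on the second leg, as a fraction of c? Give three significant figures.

β = 0.897

Leg 1: γ = 1/√(1 − 0.9566²) = 1/√0.08492 = 3.432; τ_1 = 319.8/3.432 = 93.19 μs.
Leg 2: speed unknown; τ_2 = 274.4/γ_2.
Leg 3: γ = 191.6; τ_3 = 38.32/191.6 = 0.2000 μs.
Total proper time: 93.19 + τ_2 + 0.2000 = 214.7, so τ_2 = 214.7 − 93.39 = 121.3 μs.
γ_2 = 274.4/121.3 = 2.262; β = √(1 − 1/γ²) = √0.8046.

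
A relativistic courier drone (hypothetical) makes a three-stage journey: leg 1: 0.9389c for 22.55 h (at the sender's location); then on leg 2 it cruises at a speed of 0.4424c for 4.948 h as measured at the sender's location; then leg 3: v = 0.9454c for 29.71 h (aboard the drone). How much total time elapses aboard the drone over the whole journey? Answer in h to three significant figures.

Leg 1: γ = 1/√(1 − 0.9389²) = 1/√0.1185 = 2.905; τ_1 = 22.55/2.905 = 7.761 h.
Leg 2: γ = 1/√(1 − 0.4424²) = 1/√0.8043 = 1.115; τ_2 = 4.948/1.115 = 4.437 h.
Leg 3: 29.71 h is already measured aboard the drone.
Total: 7.761 + 4.437 + 29.71 h.

τ = 41.9 h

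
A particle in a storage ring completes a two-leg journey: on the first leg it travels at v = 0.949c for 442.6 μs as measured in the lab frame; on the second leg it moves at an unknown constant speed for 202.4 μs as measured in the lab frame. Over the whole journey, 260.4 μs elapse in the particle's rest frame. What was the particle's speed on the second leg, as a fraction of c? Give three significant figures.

β = 0.802

Leg 1: γ = 1/√(1 − 0.949²) = 1/√0.09940 = 3.172; τ_1 = 442.6/3.172 = 139.5 μs.
Leg 2: speed unknown; τ_2 = 202.4/γ_2.
Total proper time: 139.5 + τ_2 = 260.4, so τ_2 = 260.4 − 139.5 = 120.9 μs.
γ_2 = 202.4/120.9 = 1.675; β = √(1 − 1/γ²) = √0.6434.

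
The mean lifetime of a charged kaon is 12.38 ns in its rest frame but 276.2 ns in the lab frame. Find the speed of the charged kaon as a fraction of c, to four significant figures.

γ = Δt/τ₀ = 276.2/12.38 = 22.31
β = √(1 − 1/γ²) = √(1 − 0.002009) = √0.9980

v = 0.9990c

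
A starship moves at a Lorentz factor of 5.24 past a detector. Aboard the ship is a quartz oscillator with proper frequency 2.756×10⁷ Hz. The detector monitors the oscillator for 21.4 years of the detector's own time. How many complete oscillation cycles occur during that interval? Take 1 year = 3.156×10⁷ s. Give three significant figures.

N = 3.55×10¹⁵

γ = 5.24
During 21.4 years of lab time, the oscillator's proper time advances by τ = Δt/γ = 21.4/5.240 = 4.084 years = 1.289×10⁸ s.
N = f × τ = 2.756×10⁷ × 1.289×10⁸ = 3.552×10¹⁵.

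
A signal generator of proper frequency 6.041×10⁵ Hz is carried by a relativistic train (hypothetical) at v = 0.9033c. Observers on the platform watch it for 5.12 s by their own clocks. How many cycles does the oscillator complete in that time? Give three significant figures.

N = 1.33×10⁶

γ = 1/√(1 − 0.9033²) = 1/√0.1840 = 2.331
During 5.12 s of lab time, the oscillator's proper time advances by τ = Δt/γ = 5.12/2.331 = 2.197 s = 2.197×10⁰ s.
N = f × τ = 6.041×10⁵ × 2.197×10⁰ = 1.327×10⁶.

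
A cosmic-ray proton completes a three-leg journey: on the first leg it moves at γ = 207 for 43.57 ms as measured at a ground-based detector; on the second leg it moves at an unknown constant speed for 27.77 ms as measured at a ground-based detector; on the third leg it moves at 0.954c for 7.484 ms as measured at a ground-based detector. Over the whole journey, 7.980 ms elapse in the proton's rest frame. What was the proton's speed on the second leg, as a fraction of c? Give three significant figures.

Leg 1: γ = 207; τ_1 = 43.57/207.0 = 0.2105 ms.
Leg 2: speed unknown; τ_2 = 27.77/γ_2.
Leg 3: γ = 1/√(1 − 0.954²) = 1/√0.08988 = 3.335; τ_3 = 7.484/3.335 = 2.244 ms.
Total proper time: 0.2105 + τ_2 + 2.244 = 7.980, so τ_2 = 7.980 − 2.454 = 5.526 ms.
γ_2 = 27.77/5.526 = 5.026; β = √(1 − 1/γ²) = √0.9604.

β = 0.980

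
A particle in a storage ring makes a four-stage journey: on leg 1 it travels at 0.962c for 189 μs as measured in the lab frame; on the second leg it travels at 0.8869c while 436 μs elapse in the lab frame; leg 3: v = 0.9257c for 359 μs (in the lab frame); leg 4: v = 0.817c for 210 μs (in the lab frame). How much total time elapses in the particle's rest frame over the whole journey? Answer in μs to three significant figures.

τ = 510 μs

Leg 1: γ = 1/√(1 − 0.962²) = 1/√0.07456 = 3.662; τ_1 = 189/3.662 = 51.61 μs.
Leg 2: γ = 1/√(1 − 0.8869²) = 1/√0.2134 = 2.165; τ_2 = 436/2.165 = 201.4 μs.
Leg 3: γ = 1/√(1 − 0.9257²) = 1/√0.1431 = 2.644; τ_3 = 359/2.644 = 135.8 μs.
Leg 4: γ = 1/√(1 − 0.817²) = 1/√0.3325 = 1.734; τ_4 = 210/1.734 = 121.1 μs.
Total: 51.61 + 201.4 + 135.8 + 121.1 μs.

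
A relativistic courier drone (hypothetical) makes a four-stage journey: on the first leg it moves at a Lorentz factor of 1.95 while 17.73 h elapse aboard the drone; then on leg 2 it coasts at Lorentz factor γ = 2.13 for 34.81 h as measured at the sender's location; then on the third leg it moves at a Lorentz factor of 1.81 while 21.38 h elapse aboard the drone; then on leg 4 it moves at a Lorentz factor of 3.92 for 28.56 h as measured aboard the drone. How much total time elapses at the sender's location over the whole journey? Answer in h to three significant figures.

Leg 1: γ = 1.95; Δt_1 = 1.950 × 17.73 = 34.57 h.
Leg 2: 34.81 h is already measured at the sender's location.
Leg 3: γ = 1.81; Δt_3 = 1.810 × 21.38 = 38.70 h.
Leg 4: γ = 3.92; Δt_4 = 3.920 × 28.56 = 112.0 h.
Total: 34.57 + 34.81 + 38.70 + 112.0 h.

Δt = 220 h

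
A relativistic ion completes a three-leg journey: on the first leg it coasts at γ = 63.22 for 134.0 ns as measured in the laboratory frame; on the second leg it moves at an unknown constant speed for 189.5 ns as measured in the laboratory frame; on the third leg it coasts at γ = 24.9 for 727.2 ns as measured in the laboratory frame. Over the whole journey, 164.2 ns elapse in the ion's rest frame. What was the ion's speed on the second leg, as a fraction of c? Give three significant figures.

β = 0.713

Leg 1: γ = 63.22; τ_1 = 134.0/63.22 = 2.120 ns.
Leg 2: speed unknown; τ_2 = 189.5/γ_2.
Leg 3: γ = 24.9; τ_3 = 727.2/24.90 = 29.20 ns.
Total proper time: 2.120 + τ_2 + 29.20 = 164.2, so τ_2 = 164.2 − 31.32 = 132.9 ns.
γ_2 = 189.5/132.9 = 1.426; β = √(1 − 1/γ²) = √0.5083.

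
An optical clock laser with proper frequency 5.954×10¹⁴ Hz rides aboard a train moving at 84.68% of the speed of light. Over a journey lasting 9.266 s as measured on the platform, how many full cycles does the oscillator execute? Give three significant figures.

N = 2.93×10¹⁵

β = 0.8468; γ = 1/√(1 − 0.8468²) = 1/√0.2829 = 1.880
The oscillator's own cycle count is N = f × τ where τ is the proper time on the train. τ = Δt/γ = 9.266/1.880 = 4.929 s = 4.929×10⁰ s.
N = 5.954×10¹⁴ × 4.929×10⁰ = 2.935×10¹⁵.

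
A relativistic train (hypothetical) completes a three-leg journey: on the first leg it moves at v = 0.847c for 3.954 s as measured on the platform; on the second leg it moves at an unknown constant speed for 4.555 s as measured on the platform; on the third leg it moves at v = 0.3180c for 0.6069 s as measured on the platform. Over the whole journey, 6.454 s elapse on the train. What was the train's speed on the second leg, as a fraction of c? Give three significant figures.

Leg 1: γ = 1/√(1 − 0.847²) = 1/√0.2826 = 1.881; τ_1 = 3.954/1.881 = 2.102 s.
Leg 2: speed unknown; τ_2 = 4.555/γ_2.
Leg 3: γ = 1/√(1 − 0.3180²) = 1/√0.8989 = 1.055; τ_3 = 0.6069/1.055 = 0.5754 s.
Total proper time: 2.102 + τ_2 + 0.5754 = 6.454, so τ_2 = 6.454 − 2.677 = 3.777 s.
γ_2 = 4.555/3.777 = 1.206; β = √(1 − 1/γ²) = √0.3125.

β = 0.559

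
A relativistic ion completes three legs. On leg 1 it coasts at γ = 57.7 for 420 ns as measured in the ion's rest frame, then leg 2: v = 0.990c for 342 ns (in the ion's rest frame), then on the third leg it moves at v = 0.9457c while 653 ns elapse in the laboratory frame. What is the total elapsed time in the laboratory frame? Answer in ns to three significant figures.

Leg 1: γ = 57.7; Δt_1 = 57.70 × 420 = 2.423×10⁴ ns.
Leg 2: γ = 1/√(1 − 0.990²) = 1/√0.01990 = 7.089; Δt_2 = 7.089 × 342 = 2424 ns.
Leg 3: 653 ns is already measured in the laboratory frame.
Total: 2.423×10⁴ + 2424 + 653.0 ns.

Δt = 2.73×10⁴ ns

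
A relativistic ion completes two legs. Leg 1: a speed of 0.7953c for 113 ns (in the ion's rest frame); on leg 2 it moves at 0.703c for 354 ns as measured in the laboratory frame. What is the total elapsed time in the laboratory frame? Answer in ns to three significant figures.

Leg 1: γ = 1/√(1 − 0.7953²) = 1/√0.3675 = 1.650; Δt_1 = 1.650 × 113 = 186.4 ns.
Leg 2: 354 ns is already measured in the laboratory frame.
Total: 186.4 + 354.0 ns.

Δt = 540 ns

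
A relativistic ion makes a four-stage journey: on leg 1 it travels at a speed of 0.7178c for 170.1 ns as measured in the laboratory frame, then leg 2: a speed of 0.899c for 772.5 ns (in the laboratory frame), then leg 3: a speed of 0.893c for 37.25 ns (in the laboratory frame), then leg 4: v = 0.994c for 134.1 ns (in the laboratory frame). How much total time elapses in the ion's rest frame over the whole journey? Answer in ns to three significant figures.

τ = 488 ns

Leg 1: γ = 1/√(1 − 0.7178²) = 1/√0.4848 = 1.436; τ_1 = 170.1/1.436 = 118.4 ns.
Leg 2: γ = 1/√(1 − 0.899²) = 1/√0.1918 = 2.283; τ_2 = 772.5/2.283 = 338.3 ns.
Leg 3: γ = 1/√(1 − 0.893²) = 1/√0.2026 = 2.222; τ_3 = 37.25/2.222 = 16.76 ns.
Leg 4: γ = 1/√(1 − 0.994²) = 1/√0.01196 = 9.142; τ_4 = 134.1/9.142 = 14.67 ns.
Total: 118.4 + 338.3 + 16.76 + 14.67 ns.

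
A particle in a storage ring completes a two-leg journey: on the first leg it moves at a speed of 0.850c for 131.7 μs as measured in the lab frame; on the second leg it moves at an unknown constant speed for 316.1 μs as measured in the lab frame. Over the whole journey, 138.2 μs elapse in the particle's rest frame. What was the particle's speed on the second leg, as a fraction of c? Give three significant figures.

β = 0.976

Leg 1: γ = 1/√(1 − 0.850²) = 1/√0.2775 = 1.898; τ_1 = 131.7/1.898 = 69.38 μs.
Leg 2: speed unknown; τ_2 = 316.1/γ_2.
Total proper time: 69.38 + τ_2 = 138.2, so τ_2 = 138.2 − 69.38 = 68.82 μs.
γ_2 = 316.1/68.82 = 4.593; β = √(1 − 1/γ²) = √0.9526.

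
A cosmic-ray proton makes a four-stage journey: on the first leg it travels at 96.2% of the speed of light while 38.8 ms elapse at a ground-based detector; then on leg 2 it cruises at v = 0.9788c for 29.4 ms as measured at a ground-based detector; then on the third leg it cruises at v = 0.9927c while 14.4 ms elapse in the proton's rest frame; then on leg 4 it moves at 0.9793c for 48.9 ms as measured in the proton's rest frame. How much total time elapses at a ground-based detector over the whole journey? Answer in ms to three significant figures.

Δt = 429 ms

Leg 1: 38.8 ms is already measured at a ground-based detector.
Leg 2: 29.4 ms is already measured at a ground-based detector.
Leg 3: γ = 1/√(1 − 0.9927²) = 1/√0.01455 = 8.291; Δt_3 = 8.291 × 14.4 = 119.4 ms.
Leg 4: γ = 1/√(1 − 0.9793²) = 1/√0.04097 = 4.940; Δt_4 = 4.940 × 48.9 = 241.6 ms.
Total: 38.80 + 29.40 + 119.4 + 241.6 ms.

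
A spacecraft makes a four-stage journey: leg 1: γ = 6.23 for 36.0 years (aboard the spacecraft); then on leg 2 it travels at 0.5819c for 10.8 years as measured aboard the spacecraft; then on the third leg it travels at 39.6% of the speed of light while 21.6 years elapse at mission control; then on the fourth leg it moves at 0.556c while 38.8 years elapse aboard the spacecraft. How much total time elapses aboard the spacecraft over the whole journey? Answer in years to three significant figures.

Leg 1: 36.0 years is already measured aboard the spacecraft.
Leg 2: 10.8 years is already measured aboard the spacecraft.
Leg 3: β = 0.396; γ = 1/√(1 − 0.396²) = 1/√0.8432 = 1.089; τ_3 = 21.6/1.089 = 19.83 years.
Leg 4: 38.8 years is already measured aboard the spacecraft.
Total: 36.00 + 10.80 + 19.83 + 38.80 years.

τ = 105 years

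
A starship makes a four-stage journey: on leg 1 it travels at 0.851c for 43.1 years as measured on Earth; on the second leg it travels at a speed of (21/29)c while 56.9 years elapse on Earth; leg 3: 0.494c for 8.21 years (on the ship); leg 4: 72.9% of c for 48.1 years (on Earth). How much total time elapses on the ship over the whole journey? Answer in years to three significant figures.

Leg 1: γ = 1/√(1 − 0.851²) = 1/√0.2758 = 1.904; τ_1 = 43.1/1.904 = 22.63 years.
Leg 2: γ = 1/√(1 − (21/29)²) = 29/20 = 1.450; τ_2 = 56.9/1.450 = 39.24 years.
Leg 3: 8.21 years is already measured on the ship.
Leg 4: β = 0.729; γ = 1/√(1 − 0.729²) = 1/√0.4686 = 1.461; τ_4 = 48.1/1.461 = 32.93 years.
Total: 22.63 + 39.24 + 8.210 + 32.93 years.

τ = 103 years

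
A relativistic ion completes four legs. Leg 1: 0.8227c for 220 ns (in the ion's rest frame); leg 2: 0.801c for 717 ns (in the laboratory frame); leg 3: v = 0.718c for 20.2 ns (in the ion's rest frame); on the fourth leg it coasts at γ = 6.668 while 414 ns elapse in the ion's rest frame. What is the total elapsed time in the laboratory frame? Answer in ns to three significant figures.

Δt = 3890 ns

Leg 1: γ = 1/√(1 − 0.8227²) = 1/√0.3232 = 1.759; Δt_1 = 1.759 × 220 = 387.0 ns.
Leg 2: 717 ns is already measured in the laboratory frame.
Leg 3: γ = 1/√(1 − 0.718²) = 1/√0.4845 = 1.437; Δt_3 = 1.437 × 20.2 = 29.02 ns.
Leg 4: γ = 6.668; Δt_4 = 6.668 × 414 = 2761 ns.
Total: 387.0 + 717.0 + 29.02 + 2761 ns.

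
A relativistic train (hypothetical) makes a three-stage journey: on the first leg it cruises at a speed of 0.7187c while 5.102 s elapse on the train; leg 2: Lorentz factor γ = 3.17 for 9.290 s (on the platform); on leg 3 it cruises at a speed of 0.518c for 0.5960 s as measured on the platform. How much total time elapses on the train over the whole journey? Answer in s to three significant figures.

Leg 1: 5.102 s is already measured on the train.
Leg 2: γ = 3.17; τ_2 = 9.290/3.170 = 2.931 s.
Leg 3: γ = 1/√(1 − 0.518²) = 1/√0.7317 = 1.169; τ_3 = 0.5960/1.169 = 0.5098 s.
Total: 5.102 + 2.931 + 0.5098 s.

τ = 8.54 s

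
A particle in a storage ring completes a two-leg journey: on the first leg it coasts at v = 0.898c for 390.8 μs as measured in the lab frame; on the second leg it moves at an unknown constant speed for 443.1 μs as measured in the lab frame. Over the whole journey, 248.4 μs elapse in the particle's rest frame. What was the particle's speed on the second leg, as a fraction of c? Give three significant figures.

Leg 1: γ = 1/√(1 − 0.898²) = 1/√0.1936 = 2.273; τ_1 = 390.8/2.273 = 172.0 μs.
Leg 2: speed unknown; τ_2 = 443.1/γ_2.
Total proper time: 172.0 + τ_2 = 248.4, so τ_2 = 248.4 − 172.0 = 76.45 μs.
γ_2 = 443.1/76.45 = 5.796; β = √(1 − 1/γ²) = √0.9702.

β = 0.985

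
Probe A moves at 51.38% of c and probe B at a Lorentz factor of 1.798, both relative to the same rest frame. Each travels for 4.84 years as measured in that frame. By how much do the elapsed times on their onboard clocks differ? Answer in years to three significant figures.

|τ_A − τ_B| = 1.46 years

A: β = 0.5138; γ = 1/√(1 − 0.5138²) = 1/√0.7360 = 1.166; τ_A = 4.84/1.166 = 4.152 years.
B: γ = 1.798; τ_B = 4.84/1.798 = 2.692 years.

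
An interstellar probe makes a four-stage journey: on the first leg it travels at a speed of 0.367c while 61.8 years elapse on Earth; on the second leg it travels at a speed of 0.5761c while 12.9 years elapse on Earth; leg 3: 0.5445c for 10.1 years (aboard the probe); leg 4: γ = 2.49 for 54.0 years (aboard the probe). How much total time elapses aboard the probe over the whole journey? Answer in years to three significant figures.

Leg 1: γ = 1/√(1 − 0.367²) = 1/√0.8653 = 1.075; τ_1 = 61.8/1.075 = 57.49 years.
Leg 2: γ = 1/√(1 − 0.5761²) = 1/√0.6681 = 1.223; τ_2 = 12.9/1.223 = 10.54 years.
Leg 3: 10.1 years is already measured aboard the probe.
Leg 4: 54.0 years is already measured aboard the probe.
Total: 57.49 + 10.54 + 10.10 + 54.00 years.

τ = 132 years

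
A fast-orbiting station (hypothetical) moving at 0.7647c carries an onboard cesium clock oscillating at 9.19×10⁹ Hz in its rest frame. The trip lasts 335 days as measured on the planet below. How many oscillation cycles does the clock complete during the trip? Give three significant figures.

N = 1.71×10¹⁷

γ = 1/√(1 − 0.7647²) = 1/√0.4152 = 1.552
The oscillator's own cycle count is N = f × τ where τ is the proper time aboard the station. τ = Δt/γ = 335/1.552 = 215.9 days = 1.865×10⁷ s.
N = 9.19×10⁹ × 1.865×10⁷ = 1.714×10¹⁷.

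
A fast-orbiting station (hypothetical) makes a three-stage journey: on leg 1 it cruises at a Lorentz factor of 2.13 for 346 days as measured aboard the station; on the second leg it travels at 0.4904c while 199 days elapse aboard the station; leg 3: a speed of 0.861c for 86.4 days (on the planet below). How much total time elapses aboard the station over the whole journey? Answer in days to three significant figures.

Leg 1: 346 days is already measured aboard the station.
Leg 2: 199 days is already measured aboard the station.
Leg 3: γ = 1/√(1 − 0.861²) = 1/√0.2587 = 1.966; τ_3 = 86.4/1.966 = 43.94 days.
Total: 346.0 + 199.0 + 43.94 days.

τ = 589 days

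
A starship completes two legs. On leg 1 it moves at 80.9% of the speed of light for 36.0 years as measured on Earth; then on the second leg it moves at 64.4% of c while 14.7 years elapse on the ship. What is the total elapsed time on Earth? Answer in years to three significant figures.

Δt = 55.2 years

Leg 1: 36.0 years is already measured on Earth.
Leg 2: β = 0.644; γ = 1/√(1 − 0.644²) = 1/√0.5853 = 1.307; Δt_2 = 1.307 × 14.7 = 19.22 years.
Total: 36.00 + 19.22 years.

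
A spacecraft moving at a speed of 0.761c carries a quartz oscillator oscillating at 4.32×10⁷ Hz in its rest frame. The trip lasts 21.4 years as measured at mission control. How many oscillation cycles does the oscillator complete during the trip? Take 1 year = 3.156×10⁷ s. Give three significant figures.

γ = 1/√(1 − 0.761²) = 1/√0.4209 = 1.541
The oscillator's own cycle count is N = f × τ where τ is the proper time aboard the spacecraft. τ = Δt/γ = 21.4/1.541 = 13.88 years = 4.382×10⁸ s.
N = 4.32×10⁷ × 4.382×10⁸ = 1.893×10¹⁶.

N = 1.89×10¹⁶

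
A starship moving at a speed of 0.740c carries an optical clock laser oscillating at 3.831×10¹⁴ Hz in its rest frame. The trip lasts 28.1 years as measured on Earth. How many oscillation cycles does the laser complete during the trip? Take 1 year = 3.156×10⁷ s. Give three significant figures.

N = 2.29×10²³

γ = 1/√(1 − 0.740²) = 1/√0.4524 = 1.487
The oscillator's own cycle count is N = f × τ where τ is the proper time on the ship. τ = Δt/γ = 28.1/1.487 = 18.90 years = 5.965×10⁸ s.
N = 3.831×10¹⁴ × 5.965×10⁸ = 2.285×10²³.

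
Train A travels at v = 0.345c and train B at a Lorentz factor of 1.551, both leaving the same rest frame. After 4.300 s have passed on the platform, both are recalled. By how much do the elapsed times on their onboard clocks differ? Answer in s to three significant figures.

|τ_A − τ_B| = 1.26 s

A: γ = 1/√(1 − 0.345²) = 1/√0.8810 = 1.065; τ_A = 4.300/1.065 = 4.036 s.
B: γ = 1.551; τ_B = 4.300/1.551 = 2.772 s.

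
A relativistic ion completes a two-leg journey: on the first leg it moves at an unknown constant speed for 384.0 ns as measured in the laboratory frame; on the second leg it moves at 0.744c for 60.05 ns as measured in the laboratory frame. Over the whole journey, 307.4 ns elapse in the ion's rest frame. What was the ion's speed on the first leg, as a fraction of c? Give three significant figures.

Leg 1: speed unknown; τ_1 = 384.0/γ_1.
Leg 2: γ = 1/√(1 − 0.744²) = 1/√0.4465 = 1.497; τ_2 = 60.05/1.497 = 40.12 ns.
Total proper time: τ_1 + 40.12 = 307.4, so τ_1 = 307.4 − 40.12 = 267.3 ns.
γ_1 = 384.0/267.3 = 1.437; β = √(1 − 1/γ²) = √0.5155.

β = 0.718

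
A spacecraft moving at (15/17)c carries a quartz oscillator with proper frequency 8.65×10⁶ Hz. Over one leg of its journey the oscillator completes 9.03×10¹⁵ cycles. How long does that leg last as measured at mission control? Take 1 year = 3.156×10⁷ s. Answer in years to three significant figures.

Δt = 70.3 years

γ = 1/√(1 − (15/17)²) = 17/8 = 2.125
Proper time for N cycles: τ = N/f = 9.03×10¹⁵/(8.65×10⁶) = 1.044×10⁹ s = 33.08 years.
Lab-frame duration Δt = γτ = 2.125 × 33.08 = 70.29 years.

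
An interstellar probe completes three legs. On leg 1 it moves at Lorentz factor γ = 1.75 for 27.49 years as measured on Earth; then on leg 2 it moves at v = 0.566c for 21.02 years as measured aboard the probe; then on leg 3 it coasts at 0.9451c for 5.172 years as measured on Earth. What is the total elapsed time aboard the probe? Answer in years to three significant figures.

Leg 1: γ = 1.75; τ_1 = 27.49/1.750 = 15.71 years.
Leg 2: 21.02 years is already measured aboard the probe.
Leg 3: γ = 1/√(1 − 0.9451²) = 1/√0.1068 = 3.060; τ_3 = 5.172/3.060 = 1.690 years.
Total: 15.71 + 21.02 + 1.690 years.

τ = 38.4 years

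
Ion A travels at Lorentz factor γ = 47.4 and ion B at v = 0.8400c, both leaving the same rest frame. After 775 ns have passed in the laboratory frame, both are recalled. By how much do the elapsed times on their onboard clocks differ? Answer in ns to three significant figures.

|τ_A − τ_B| = 404 ns

A: γ = 47.4; τ_A = 775/47.40 = 16.35 ns.
B: γ = 1/√(1 − 0.8400²) = 1/√0.2944 = 1.843; τ_B = 775/1.843 = 420.5 ns.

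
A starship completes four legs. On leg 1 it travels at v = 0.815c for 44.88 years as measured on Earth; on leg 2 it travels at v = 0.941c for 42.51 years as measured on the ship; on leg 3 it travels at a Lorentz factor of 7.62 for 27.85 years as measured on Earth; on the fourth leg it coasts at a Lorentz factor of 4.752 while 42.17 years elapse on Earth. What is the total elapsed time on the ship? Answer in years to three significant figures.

Leg 1: γ = 1/√(1 − 0.815²) = 1/√0.3358 = 1.726; τ_1 = 44.88/1.726 = 26.01 years.
Leg 2: 42.51 years is already measured on the ship.
Leg 3: γ = 7.62; τ_3 = 27.85/7.620 = 3.655 years.
Leg 4: γ = 4.752; τ_4 = 42.17/4.752 = 8.874 years.
Total: 26.01 + 42.51 + 3.655 + 8.874 years.

τ = 81.0 years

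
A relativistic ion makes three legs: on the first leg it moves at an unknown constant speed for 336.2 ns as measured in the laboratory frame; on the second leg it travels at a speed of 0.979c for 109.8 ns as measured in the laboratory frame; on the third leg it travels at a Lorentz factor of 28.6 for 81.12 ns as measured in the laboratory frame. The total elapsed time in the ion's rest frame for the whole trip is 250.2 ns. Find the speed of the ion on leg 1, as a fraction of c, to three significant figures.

β = 0.743

Leg 1: speed unknown; τ_1 = 336.2/γ_1.
Leg 2: γ = 1/√(1 − 0.979²) = 1/√0.04156 = 4.905; τ_2 = 109.8/4.905 = 22.38 ns.
Leg 3: γ = 28.6; τ_3 = 81.12/28.60 = 2.836 ns.
Total proper time: τ_1 + 22.38 + 2.836 = 250.2, so τ_1 = 250.2 − 25.22 = 225.0 ns.
γ_1 = 336.2/225.0 = 1.494; β = √(1 − 1/γ²) = √0.5522.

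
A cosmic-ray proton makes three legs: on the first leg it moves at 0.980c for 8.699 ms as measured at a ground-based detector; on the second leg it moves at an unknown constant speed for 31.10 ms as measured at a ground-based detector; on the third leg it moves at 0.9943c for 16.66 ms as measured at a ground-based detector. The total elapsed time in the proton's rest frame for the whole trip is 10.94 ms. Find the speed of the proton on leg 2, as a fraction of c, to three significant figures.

Leg 1: γ = 1/√(1 − 0.980²) = 1/√0.03960 = 5.025; τ_1 = 8.699/5.025 = 1.731 ms.
Leg 2: speed unknown; τ_2 = 31.10/γ_2.
Leg 3: γ = 1/√(1 − 0.9943²) = 1/√0.01137 = 9.379; τ_3 = 16.66/9.379 = 1.776 ms.
Total proper time: 1.731 + τ_2 + 1.776 = 10.94, so τ_2 = 10.94 − 3.507 = 7.433 ms.
γ_2 = 31.10/7.433 = 4.184; β = √(1 − 1/γ²) = √0.9429.

β = 0.971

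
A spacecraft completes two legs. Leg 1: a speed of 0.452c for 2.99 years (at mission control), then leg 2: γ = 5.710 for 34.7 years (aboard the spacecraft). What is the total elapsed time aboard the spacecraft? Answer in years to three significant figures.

Leg 1: γ = 1/√(1 − 0.452²) = 1/√0.7957 = 1.121; τ_1 = 2.99/1.121 = 2.667 years.
Leg 2: 34.7 years is already measured aboard the spacecraft.
Total: 2.667 + 34.70 years.

τ = 37.4 years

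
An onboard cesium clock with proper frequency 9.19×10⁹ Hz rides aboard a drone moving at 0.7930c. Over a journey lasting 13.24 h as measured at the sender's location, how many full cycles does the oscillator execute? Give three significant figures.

N = 2.67×10¹⁴

γ = 1/√(1 − 0.7930²) = 1/√0.3712 = 1.641
The oscillator's own cycle count is N = f × τ where τ is the proper time aboard the drone. τ = Δt/γ = 13.24/1.641 = 8.066 h = 2.904×10⁴ s.
N = 9.19×10⁹ × 2.904×10⁴ = 2.669×10¹⁴.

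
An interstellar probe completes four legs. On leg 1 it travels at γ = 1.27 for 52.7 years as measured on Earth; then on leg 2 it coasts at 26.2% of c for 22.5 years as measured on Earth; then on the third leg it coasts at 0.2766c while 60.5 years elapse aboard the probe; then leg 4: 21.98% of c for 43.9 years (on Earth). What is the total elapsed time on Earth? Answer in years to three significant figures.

Leg 1: 52.7 years is already measured on Earth.
Leg 2: 22.5 years is already measured on Earth.
Leg 3: γ = 1/√(1 − 0.2766²) = 1/√0.9235 = 1.041; Δt_3 = 1.041 × 60.5 = 62.96 years.
Leg 4: 43.9 years is already measured on Earth.
Total: 52.70 + 22.50 + 62.96 + 43.90 years.

Δt = 182 years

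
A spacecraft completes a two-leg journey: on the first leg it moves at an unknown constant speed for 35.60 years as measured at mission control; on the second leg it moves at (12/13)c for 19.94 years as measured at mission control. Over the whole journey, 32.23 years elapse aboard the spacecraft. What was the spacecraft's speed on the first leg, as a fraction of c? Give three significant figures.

β = 0.724

Leg 1: speed unknown; τ_1 = 35.60/γ_1.
Leg 2: γ = 1/√(1 − (12/13)²) = 13/5 = 2.600; τ_2 = 19.94/2.600 = 7.669 years.
Total proper time: τ_1 + 7.669 = 32.23, so τ_1 = 32.23 − 7.669 = 24.56 years.
γ_1 = 35.60/24.56 = 1.449; β = √(1 − 1/γ²) = √0.5240.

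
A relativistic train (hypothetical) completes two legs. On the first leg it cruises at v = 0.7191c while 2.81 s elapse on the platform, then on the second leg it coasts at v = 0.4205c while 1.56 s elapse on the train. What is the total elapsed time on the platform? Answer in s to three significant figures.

Leg 1: 2.81 s is already measured on the platform.
Leg 2: γ = 1/√(1 − 0.4205²) = 1/√0.8232 = 1.102; Δt_2 = 1.102 × 1.56 = 1.719 s.
Total: 2.810 + 1.719 s.

Δt = 4.53 s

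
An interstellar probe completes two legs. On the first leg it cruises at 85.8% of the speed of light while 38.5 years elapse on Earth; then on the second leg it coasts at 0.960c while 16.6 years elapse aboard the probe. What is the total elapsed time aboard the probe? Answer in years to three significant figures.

Leg 1: β = 0.858; γ = 1/√(1 − 0.858²) = 1/√0.2638 = 1.947; τ_1 = 38.5/1.947 = 19.78 years.
Leg 2: 16.6 years is already measured aboard the probe.
Total: 19.78 + 16.60 years.

τ = 36.4 years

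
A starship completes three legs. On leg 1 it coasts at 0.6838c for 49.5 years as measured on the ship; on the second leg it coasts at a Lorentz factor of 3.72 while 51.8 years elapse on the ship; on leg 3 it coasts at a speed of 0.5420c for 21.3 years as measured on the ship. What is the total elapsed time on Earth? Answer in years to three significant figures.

Δt = 286 years

Leg 1: γ = 1/√(1 − 0.6838²) = 1/√0.5324 = 1.370; Δt_1 = 1.370 × 49.5 = 67.84 years.
Leg 2: γ = 3.72; Δt_2 = 3.720 × 51.8 = 192.7 years.
Leg 3: γ = 1/√(1 − 0.5420²) = 1/√0.7062 = 1.190; Δt_3 = 1.190 × 21.3 = 25.35 years.
Total: 67.84 + 192.7 + 25.35 years.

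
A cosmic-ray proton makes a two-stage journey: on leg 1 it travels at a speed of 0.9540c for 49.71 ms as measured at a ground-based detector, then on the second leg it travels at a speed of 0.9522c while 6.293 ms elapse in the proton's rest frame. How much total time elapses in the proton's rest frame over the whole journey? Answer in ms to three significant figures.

τ = 21.2 ms

Leg 1: γ = 1/√(1 − 0.9540²) = 1/√0.08988 = 3.335; τ_1 = 49.71/3.335 = 14.90 ms.
Leg 2: 6.293 ms is already measured in the proton's rest frame.
Total: 14.90 + 6.293 ms.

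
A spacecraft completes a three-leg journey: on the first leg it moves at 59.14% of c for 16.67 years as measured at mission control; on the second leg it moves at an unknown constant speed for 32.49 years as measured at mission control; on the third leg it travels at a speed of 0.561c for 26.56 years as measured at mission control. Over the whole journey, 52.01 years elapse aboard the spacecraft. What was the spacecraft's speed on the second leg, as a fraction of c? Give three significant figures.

β = 0.860

Leg 1: β = 0.5914; γ = 1/√(1 − 0.5914²) = 1/√0.6502 = 1.240; τ_1 = 16.67/1.240 = 13.44 years.
Leg 2: speed unknown; τ_2 = 32.49/γ_2.
Leg 3: γ = 1/√(1 − 0.561²) = 1/√0.6853 = 1.208; τ_3 = 26.56/1.208 = 21.99 years.
Total proper time: 13.44 + τ_2 + 21.99 = 52.01, so τ_2 = 52.01 − 35.43 = 16.58 years.
γ_2 = 32.49/16.58 = 1.959; β = √(1 − 1/γ²) = √0.7396.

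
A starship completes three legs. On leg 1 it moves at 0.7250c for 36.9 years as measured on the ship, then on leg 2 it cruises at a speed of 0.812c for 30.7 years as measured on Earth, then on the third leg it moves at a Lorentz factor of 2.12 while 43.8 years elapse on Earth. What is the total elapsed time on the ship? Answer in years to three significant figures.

τ = 75.5 years

Leg 1: 36.9 years is already measured on the ship.
Leg 2: γ = 1/√(1 − 0.812²) = 1/√0.3407 = 1.713; τ_2 = 30.7/1.713 = 17.92 years.
Leg 3: γ = 2.12; τ_3 = 43.8/2.120 = 20.66 years.
Total: 36.90 + 17.92 + 20.66 years.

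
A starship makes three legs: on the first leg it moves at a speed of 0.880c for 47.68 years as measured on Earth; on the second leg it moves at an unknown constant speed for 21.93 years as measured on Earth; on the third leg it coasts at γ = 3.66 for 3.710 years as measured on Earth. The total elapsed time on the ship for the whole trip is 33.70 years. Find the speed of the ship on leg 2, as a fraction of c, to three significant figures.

Leg 1: γ = 1/√(1 − 0.880²) = 1/√0.2256 = 2.105; τ_1 = 47.68/2.105 = 22.65 years.
Leg 2: speed unknown; τ_2 = 21.93/γ_2.
Leg 3: γ = 3.66; τ_3 = 3.710/3.660 = 1.014 years.
Total proper time: 22.65 + τ_2 + 1.014 = 33.70, so τ_2 = 33.70 − 23.66 = 10.04 years.
γ_2 = 21.93/10.04 = 2.184; β = √(1 − 1/γ²) = √0.7904.

β = 0.889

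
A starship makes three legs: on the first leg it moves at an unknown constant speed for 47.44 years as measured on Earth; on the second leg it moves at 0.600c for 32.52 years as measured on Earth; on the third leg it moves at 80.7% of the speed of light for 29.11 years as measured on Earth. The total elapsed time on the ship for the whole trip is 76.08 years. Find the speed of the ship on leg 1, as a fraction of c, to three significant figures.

Leg 1: speed unknown; τ_1 = 47.44/γ_1.
Leg 2: γ = 1/√(1 − 0.600²) = 5/4 = 1.250; τ_2 = 32.52/1.250 = 26.02 years.
Leg 3: β = 0.807; γ = 1/√(1 − 0.807²) = 1/√0.3488 = 1.693; τ_3 = 29.11/1.693 = 17.19 years.
Total proper time: τ_1 + 26.02 + 17.19 = 76.08, so τ_1 = 76.08 − 43.21 = 32.87 years.
γ_1 = 47.44/32.87 = 1.443; β = √(1 − 1/γ²) = √0.5198.

β = 0.721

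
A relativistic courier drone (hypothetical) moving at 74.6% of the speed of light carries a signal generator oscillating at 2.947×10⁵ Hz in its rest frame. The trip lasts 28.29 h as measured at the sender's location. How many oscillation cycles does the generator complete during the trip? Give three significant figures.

N = 2.00×10¹⁰

β = 0.746; γ = 1/√(1 − 0.746²) = 1/√0.4435 = 1.502
The oscillator's own cycle count is N = f × τ where τ is the proper time aboard the drone. τ = Δt/γ = 28.29/1.502 = 18.84 h = 6.782×10⁴ s.
N = 2.947×10⁵ × 6.782×10⁴ = 1.999×10¹⁰.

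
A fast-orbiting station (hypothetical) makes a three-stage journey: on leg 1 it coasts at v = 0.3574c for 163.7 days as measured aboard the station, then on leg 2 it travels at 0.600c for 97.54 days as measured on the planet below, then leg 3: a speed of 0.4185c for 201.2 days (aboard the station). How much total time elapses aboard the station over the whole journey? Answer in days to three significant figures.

τ = 443 days

Leg 1: 163.7 days is already measured aboard the station.
Leg 2: γ = 1/√(1 − 0.600²) = 5/4 = 1.250; τ_2 = 97.54/1.250 = 78.03 days.
Leg 3: 201.2 days is already measured aboard the station.
Total: 163.7 + 78.03 + 201.2 days.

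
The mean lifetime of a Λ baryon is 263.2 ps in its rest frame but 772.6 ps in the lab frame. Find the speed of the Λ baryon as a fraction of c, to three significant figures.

γ = Δt/τ₀ = 772.6/263.2 = 2.935
β = √(1 − 1/γ²) = √(1 − 0.1161) = √0.8839

v = 0.940c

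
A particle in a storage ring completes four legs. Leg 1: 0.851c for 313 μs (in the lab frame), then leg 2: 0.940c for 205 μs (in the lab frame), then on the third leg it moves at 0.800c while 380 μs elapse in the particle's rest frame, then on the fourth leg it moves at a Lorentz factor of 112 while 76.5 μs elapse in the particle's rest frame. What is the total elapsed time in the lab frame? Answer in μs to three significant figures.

Leg 1: 313 μs is already measured in the lab frame.
Leg 2: 205 μs is already measured in the lab frame.
Leg 3: γ = 1/√(1 − 0.800²) = 5/3 ≈ 1.667; Δt_3 = 1.667 × 380 = 633.3 μs.
Leg 4: γ = 112; Δt_4 = 112.0 × 76.5 = 8568 μs.
Total: 313.0 + 205.0 + 633.3 + 8568 μs.

Δt = 9720 μs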